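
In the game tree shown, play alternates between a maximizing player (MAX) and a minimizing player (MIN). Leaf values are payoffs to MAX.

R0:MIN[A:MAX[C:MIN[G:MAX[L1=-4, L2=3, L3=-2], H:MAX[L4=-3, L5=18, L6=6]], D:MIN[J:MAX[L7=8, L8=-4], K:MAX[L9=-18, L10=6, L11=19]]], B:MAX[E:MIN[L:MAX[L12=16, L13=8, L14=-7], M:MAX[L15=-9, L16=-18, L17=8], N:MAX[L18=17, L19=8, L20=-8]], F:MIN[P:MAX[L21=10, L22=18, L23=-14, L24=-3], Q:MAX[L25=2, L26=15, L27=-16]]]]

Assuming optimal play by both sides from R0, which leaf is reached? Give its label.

G (MAX): max(-4, 3, -2) = 3
H (MAX): max(-3, 18, 6) = 18
C (MIN): min(3, 18) = 3
J (MAX): max(8, -4) = 8
K (MAX): max(-18, 6, 19) = 19
D (MIN): min(8, 19) = 8
A (MAX): max(3, 8) = 8
L (MAX): max(16, 8, -7) = 16
M (MAX): max(-9, -18, 8) = 8
N (MAX): max(17, 8, -8) = 17
E (MIN): min(16, 8, 17) = 8
P (MAX): max(10, 18, -14, -3) = 18
Q (MAX): max(2, 15, -16) = 15
F (MIN): min(18, 15) = 15
B (MAX): max(8, 15) = 15
R0 (MIN): min(8, 15) = 8
At R0, MIN picks A (lowest: 8).
At A, MAX picks D (highest: 8).
At D, MIN picks J (lowest: 8).
At J, MAX picks L7 (highest: 8).
Terminal value 8.

L7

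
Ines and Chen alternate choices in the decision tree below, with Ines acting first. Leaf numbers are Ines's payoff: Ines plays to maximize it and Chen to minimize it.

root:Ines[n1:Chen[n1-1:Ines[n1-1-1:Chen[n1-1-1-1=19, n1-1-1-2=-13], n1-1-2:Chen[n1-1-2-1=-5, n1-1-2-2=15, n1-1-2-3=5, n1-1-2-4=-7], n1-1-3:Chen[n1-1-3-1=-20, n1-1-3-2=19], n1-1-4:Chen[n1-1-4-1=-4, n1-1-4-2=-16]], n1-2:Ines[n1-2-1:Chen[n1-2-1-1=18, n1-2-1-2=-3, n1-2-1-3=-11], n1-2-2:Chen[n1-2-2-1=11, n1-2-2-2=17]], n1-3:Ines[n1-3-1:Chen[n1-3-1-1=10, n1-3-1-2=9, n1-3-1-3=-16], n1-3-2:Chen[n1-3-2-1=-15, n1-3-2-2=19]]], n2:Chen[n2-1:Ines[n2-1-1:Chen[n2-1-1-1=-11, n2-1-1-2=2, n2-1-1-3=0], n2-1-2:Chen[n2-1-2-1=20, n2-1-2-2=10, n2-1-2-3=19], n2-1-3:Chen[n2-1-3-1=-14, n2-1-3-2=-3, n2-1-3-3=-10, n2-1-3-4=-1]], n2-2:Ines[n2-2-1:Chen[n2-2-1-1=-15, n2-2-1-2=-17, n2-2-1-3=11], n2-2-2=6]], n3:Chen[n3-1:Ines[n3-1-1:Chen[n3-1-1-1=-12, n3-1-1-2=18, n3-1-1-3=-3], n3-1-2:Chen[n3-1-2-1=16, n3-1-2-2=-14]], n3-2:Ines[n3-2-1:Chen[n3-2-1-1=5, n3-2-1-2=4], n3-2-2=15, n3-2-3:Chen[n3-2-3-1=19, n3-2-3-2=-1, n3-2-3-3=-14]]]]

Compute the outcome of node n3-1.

n3-1-1 (Chen): min(-12, 18, -3) = -12
n3-1-2 (Chen): min(16, -14) = -14
n3-1 (Ines): max(-12, -14) = -12

-12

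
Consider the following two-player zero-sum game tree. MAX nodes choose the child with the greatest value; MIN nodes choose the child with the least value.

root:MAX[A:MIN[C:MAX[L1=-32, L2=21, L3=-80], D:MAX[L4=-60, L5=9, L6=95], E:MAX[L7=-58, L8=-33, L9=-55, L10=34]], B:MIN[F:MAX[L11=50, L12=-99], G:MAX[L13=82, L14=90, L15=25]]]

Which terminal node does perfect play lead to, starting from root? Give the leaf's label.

L11

C (MAX): max(-32, 21, -80) = 21
D (MAX): max(-60, 9, 95) = 95
E (MAX): max(-58, -33, -55, 34) = 34
A (MIN): min(21, 95, 34) = 21
F (MAX): max(50, -99) = 50
G (MAX): max(82, 90, 25) = 90
B (MIN): min(50, 90) = 50
root (MAX): max(21, 50) = 50
At root, MAX picks B (highest: 50).
At B, MIN picks F (lowest: 50).
At F, MAX picks L11 (highest: 50).
Terminal value 50.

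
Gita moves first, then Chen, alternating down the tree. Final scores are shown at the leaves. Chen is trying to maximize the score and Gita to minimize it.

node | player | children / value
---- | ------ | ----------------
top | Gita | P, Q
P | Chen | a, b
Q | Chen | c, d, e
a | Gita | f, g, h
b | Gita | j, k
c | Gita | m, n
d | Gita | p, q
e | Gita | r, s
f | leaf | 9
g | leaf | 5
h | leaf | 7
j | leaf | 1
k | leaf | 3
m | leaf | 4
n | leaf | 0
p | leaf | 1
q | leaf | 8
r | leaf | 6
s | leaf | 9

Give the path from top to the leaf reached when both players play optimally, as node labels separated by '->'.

top -> P -> a -> g

a (Gita): min(9, 5, 7) = 5
b (Gita): min(1, 3) = 1
P (Chen): max(5, 1) = 5
c (Gita): min(4, 0) = 0
d (Gita): min(1, 8) = 1
e (Gita): min(6, 9) = 6
Q (Chen): max(0, 1, 6) = 6
top (Gita): min(5, 6) = 5
At top, Gita picks P (lowest: 5).
At P, Chen picks a (highest: 5).
At a, Gita picks g (lowest: 5).
Terminal value 5.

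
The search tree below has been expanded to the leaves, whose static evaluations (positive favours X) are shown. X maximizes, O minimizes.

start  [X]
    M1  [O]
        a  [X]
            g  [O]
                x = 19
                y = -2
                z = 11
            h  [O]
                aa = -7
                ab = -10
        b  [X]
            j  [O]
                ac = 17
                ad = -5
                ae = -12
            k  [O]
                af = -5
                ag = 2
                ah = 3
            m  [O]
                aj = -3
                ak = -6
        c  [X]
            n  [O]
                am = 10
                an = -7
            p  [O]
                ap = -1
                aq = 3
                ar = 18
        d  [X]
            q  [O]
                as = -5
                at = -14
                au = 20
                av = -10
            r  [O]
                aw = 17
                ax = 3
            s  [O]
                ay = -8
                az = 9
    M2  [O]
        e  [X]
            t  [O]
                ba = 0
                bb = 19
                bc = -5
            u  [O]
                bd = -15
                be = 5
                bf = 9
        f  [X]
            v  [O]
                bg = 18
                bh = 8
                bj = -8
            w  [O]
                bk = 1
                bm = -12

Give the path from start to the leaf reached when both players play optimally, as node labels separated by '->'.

start -> M1 -> b -> k -> af

g (O): min(19, -2, 11) = -2
h (O): min(-7, -10) = -10
a (X): max(-2, -10) = -2
j (O): min(17, -5, -12) = -12
k (O): min(-5, 2, 3) = -5
m (O): min(-3, -6) = -6
b (X): max(-12, -5, -6) = -5
n (O): min(10, -7) = -7
p (O): min(-1, 3, 18) = -1
c (X): max(-7, -1) = -1
q (O): min(-5, -14, 20, -10) = -14
r (O): min(17, 3) = 3
s (O): min(-8, 9) = -8
d (X): max(-14, 3, -8) = 3
M1 (O): min(-2, -5, -1, 3) = -5
t (O): min(0, 19, -5) = -5
u (O): min(-15, 5, 9) = -15
e (X): max(-5, -15) = -5
v (O): min(18, 8, -8) = -8
w (O): min(1, -12) = -12
f (X): max(-8, -12) = -8
M2 (O): min(-5, -8) = -8
start (X): max(-5, -8) = -5
At start, X picks M1 (highest: -5).
At M1, O picks b (lowest: -5).
At b, X picks k (highest: -5).
At k, O picks af (lowest: -5).
Terminal value -5.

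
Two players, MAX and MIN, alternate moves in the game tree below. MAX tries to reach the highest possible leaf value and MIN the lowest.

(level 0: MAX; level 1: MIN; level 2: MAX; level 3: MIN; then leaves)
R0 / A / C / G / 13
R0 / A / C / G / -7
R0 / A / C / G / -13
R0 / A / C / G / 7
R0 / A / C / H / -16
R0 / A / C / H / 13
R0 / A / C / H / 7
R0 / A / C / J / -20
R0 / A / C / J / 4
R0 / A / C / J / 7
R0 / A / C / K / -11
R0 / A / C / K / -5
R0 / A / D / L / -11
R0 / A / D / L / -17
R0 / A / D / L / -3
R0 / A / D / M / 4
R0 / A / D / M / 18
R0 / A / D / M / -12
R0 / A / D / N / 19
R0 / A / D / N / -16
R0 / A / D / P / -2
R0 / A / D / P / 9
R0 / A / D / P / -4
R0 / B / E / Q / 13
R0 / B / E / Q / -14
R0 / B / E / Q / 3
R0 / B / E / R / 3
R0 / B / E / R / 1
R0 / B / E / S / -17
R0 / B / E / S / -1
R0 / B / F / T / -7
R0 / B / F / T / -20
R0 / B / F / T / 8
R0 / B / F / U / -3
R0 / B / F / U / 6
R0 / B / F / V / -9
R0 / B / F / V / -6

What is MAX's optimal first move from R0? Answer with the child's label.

G (MIN): min(13, -7, -13, 7) = -13
H (MIN): min(-16, 13, 7) = -16
J (MIN): min(-20, 4, 7) = -20
K (MIN): min(-11, -5) = -11
C (MAX): max(-13, -16, -20, -11) = -11
L (MIN): min(-11, -17, -3) = -17
M (MIN): min(4, 18, -12) = -12
N (MIN): min(19, -16) = -16
P (MIN): min(-2, 9, -4) = -4
D (MAX): max(-17, -12, -16, -4) = -4
A (MIN): min(-11, -4) = -11
Q (MIN): min(13, -14, 3) = -14
R (MIN): min(3, 1) = 1
S (MIN): min(-17, -1) = -17
E (MAX): max(-14, 1, -17) = 1
T (MIN): min(-7, -20, 8) = -20
U (MIN): min(-3, 6) = -3
V (MIN): min(-9, -6) = -9
F (MAX): max(-20, -3, -9) = -3
B (MIN): min(1, -3) = -3
R0 (MAX): max(-11, -3) = -3
MAX at R0 wants the highest of {A=-11, B=-3}, so chooses B.

B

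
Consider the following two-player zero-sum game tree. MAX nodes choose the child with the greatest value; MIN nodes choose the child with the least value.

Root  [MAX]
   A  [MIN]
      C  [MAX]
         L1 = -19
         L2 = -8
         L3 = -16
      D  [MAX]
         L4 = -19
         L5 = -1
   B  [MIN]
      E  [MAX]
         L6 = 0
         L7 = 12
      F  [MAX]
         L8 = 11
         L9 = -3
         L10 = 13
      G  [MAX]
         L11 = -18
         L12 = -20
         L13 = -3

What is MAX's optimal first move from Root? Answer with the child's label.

C (MAX): max(-19, -8, -16) = -8
D (MAX): max(-19, -1) = -1
A (MIN): min(-8, -1) = -8
E (MAX): max(0, 12) = 12
F (MAX): max(11, -3, 13) = 13
G (MAX): max(-18, -20, -3) = -3
B (MIN): min(12, 13, -3) = -3
Root (MAX): max(-8, -3) = -3
MAX at Root wants the highest of {A=-8, B=-3}, so chooses B.

B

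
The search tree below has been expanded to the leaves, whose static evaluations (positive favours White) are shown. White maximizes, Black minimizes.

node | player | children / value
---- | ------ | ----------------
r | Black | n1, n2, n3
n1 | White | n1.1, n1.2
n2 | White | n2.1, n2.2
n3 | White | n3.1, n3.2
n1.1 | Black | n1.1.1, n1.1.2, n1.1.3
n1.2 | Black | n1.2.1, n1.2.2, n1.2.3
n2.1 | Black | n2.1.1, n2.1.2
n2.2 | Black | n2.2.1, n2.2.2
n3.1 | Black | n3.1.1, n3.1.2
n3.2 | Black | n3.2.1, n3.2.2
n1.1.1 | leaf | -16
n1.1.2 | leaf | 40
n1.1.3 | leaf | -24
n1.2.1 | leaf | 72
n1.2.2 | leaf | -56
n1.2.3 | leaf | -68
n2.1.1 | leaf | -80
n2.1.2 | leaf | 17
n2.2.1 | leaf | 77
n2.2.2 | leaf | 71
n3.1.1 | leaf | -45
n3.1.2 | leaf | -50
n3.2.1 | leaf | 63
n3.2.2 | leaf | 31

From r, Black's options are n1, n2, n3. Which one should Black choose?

n1.1 (Black): min(-16, 40, -24) = -24
n1.2 (Black): min(72, -56, -68) = -68
n1 (White): max(-24, -68) = -24
n2.1 (Black): min(-80, 17) = -80
n2.2 (Black): min(77, 71) = 71
n2 (White): max(-80, 71) = 71
n3.1 (Black): min(-45, -50) = -50
n3.2 (Black): min(63, 31) = 31
n3 (White): max(-50, 31) = 31
r (Black): min(-24, 71, 31) = -24
Black at r wants the lowest of {n1=-24, n2=71, n3=31}, so chooses n1.

n1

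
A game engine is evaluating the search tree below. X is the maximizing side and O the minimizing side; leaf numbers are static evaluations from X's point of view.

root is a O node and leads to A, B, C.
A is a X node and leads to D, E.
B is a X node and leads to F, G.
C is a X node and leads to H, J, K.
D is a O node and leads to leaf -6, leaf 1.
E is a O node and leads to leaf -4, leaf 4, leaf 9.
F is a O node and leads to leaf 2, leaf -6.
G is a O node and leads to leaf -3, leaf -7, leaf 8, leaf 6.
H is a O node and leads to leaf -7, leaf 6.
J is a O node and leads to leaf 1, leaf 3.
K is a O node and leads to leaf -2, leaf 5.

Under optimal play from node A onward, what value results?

-4

D (O): min(-6, 1) = -6
E (O): min(-4, 4, 9) = -4
A (X): max(-6, -4) = -4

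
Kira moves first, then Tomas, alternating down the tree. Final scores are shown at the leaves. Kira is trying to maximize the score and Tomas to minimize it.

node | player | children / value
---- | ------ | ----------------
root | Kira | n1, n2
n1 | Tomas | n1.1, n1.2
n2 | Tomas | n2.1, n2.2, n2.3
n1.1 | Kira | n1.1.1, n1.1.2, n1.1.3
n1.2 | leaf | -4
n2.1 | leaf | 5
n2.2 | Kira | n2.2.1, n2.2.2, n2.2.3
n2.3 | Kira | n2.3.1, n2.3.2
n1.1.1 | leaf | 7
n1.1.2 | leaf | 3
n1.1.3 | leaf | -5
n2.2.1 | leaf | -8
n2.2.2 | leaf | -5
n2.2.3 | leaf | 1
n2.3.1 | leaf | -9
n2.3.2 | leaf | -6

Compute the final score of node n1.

n1.1 (Kira): max(7, 3, -5) = 7
n1 (Tomas): min(7, -4) = -4

-4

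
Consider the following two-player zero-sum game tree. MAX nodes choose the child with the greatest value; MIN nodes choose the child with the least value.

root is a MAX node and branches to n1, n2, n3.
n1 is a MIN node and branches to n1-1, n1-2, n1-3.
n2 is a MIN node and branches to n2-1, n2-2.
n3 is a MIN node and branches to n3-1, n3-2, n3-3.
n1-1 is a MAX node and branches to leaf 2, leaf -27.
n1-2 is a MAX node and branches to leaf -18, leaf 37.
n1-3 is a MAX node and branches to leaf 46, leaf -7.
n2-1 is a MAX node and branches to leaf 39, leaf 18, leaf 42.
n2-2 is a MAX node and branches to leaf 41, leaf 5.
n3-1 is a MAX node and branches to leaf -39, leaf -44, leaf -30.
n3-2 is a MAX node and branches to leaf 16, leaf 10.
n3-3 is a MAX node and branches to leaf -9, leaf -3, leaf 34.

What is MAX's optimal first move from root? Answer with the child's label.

n1-1 (MAX): max(2, -27) = 2
n1-2 (MAX): max(-18, 37) = 37
n1-3 (MAX): max(46, -7) = 46
n1 (MIN): min(2, 37, 46) = 2
n2-1 (MAX): max(39, 18, 42) = 42
n2-2 (MAX): max(41, 5) = 41
n2 (MIN): min(42, 41) = 41
n3-1 (MAX): max(-39, -44, -30) = -30
n3-2 (MAX): max(16, 10) = 16
n3-3 (MAX): max(-9, -3, 34) = 34
n3 (MIN): min(-30, 16, 34) = -30
root (MAX): max(2, 41, -30) = 41
MAX at root wants the highest of {n1=2, n2=41, n3=-30}, so chooses n2.

n2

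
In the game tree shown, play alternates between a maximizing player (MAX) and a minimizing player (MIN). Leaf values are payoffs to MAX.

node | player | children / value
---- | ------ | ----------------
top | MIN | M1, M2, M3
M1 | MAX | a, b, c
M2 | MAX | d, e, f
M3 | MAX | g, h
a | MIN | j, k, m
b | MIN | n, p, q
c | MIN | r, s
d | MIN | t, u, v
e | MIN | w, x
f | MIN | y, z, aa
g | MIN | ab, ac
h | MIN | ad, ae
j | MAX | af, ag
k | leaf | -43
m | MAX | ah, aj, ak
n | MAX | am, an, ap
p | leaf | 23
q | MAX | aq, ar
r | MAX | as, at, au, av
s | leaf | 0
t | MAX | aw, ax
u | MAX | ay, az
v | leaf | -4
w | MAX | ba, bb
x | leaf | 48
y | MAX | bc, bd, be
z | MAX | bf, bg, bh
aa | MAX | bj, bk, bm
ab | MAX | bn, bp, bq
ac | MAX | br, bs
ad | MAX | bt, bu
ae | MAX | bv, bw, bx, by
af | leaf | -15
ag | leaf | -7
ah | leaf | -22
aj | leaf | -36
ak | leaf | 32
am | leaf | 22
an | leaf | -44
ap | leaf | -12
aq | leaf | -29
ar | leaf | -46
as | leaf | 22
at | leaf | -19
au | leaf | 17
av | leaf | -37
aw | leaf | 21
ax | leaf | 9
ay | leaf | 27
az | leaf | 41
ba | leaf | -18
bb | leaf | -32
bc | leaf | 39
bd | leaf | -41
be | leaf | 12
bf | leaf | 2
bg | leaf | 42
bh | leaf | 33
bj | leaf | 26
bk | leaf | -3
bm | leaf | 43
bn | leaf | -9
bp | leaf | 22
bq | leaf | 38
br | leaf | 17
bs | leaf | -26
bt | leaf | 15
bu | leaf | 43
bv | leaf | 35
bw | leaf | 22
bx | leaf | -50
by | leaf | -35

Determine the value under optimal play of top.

0

j (MAX): max(-15, -7) = -7
m (MAX): max(-22, -36, 32) = 32
a (MIN): min(-7, -43, 32) = -43
n (MAX): max(22, -44, -12) = 22
q (MAX): max(-29, -46) = -29
b (MIN): min(22, 23, -29) = -29
r (MAX): max(22, -19, 17, -37) = 22
c (MIN): min(22, 0) = 0
M1 (MAX): max(-43, -29, 0) = 0
t (MAX): max(21, 9) = 21
u (MAX): max(27, 41) = 41
d (MIN): min(21, 41, -4) = -4
w (MAX): max(-18, -32) = -18
e (MIN): min(-18, 48) = -18
y (MAX): max(39, -41, 12) = 39
z (MAX): max(2, 42, 33) = 42
aa (MAX): max(26, -3, 43) = 43
f (MIN): min(39, 42, 43) = 39
M2 (MAX): max(-4, -18, 39) = 39
ab (MAX): max(-9, 22, 38) = 38
ac (MAX): max(17, -26) = 17
g (MIN): min(38, 17) = 17
ad (MAX): max(15, 43) = 43
ae (MAX): max(35, 22, -50, -35) = 35
h (MIN): min(43, 35) = 35
M3 (MAX): max(17, 35) = 35
top (MIN): min(0, 39, 35) = 0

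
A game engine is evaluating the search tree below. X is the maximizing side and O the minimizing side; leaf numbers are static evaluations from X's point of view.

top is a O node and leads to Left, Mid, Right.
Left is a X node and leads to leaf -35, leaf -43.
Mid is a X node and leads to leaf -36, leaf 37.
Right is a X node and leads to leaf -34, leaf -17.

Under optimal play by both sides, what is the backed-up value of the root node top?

-35

Left (X): max(-35, -43) = -35
Mid (X): max(-36, 37) = 37
Right (X): max(-34, -17) = -17
top (O): min(-35, 37, -17) = -35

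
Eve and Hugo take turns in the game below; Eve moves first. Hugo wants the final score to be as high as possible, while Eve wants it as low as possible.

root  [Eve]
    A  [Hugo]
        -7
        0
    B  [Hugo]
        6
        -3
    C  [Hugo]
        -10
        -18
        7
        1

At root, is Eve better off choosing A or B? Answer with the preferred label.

A (Hugo): max(-7, 0) = 0
B (Hugo): max(6, -3) = 6
Eve prefers the lower value; A=0, B=6. A is better since 0 < 6.

A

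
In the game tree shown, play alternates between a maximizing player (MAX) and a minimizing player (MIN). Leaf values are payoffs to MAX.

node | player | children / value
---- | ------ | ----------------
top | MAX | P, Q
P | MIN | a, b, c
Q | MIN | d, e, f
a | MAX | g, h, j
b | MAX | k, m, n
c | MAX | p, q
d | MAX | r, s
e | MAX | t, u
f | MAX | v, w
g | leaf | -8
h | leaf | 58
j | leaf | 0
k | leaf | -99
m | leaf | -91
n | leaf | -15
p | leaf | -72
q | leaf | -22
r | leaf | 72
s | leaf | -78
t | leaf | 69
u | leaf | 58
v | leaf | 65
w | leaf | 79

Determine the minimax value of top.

a (MAX): max(-8, 58, 0) = 58
b (MAX): max(-99, -91, -15) = -15
c (MAX): max(-72, -22) = -22
P (MIN): min(58, -15, -22) = -22
d (MAX): max(72, -78) = 72
e (MAX): max(69, 58) = 69
f (MAX): max(65, 79) = 79
Q (MIN): min(72, 69, 79) = 69
top (MAX): max(-22, 69) = 69

69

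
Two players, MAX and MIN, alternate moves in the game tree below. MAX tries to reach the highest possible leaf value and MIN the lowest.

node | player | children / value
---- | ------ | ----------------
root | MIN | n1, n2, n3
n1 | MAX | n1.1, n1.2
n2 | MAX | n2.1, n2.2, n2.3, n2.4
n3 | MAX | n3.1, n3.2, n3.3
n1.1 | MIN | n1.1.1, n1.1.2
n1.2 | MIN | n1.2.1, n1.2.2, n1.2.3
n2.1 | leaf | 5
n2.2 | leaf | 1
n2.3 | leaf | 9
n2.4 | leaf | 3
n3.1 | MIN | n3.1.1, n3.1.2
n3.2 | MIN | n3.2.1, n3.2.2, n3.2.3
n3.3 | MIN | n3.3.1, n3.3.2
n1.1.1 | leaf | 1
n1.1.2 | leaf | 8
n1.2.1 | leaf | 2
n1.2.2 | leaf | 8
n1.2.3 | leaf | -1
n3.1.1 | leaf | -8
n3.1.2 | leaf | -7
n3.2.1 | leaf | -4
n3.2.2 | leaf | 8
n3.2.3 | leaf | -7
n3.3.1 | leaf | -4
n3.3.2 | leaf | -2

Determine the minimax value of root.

-4

n1.1 (MIN): min(1, 8) = 1
n1.2 (MIN): min(2, 8, -1) = -1
n1 (MAX): max(1, -1) = 1
n2 (MAX): max(5, 1, 9, 3) = 9
n3.1 (MIN): min(-8, -7) = -8
n3.2 (MIN): min(-4, 8, -7) = -7
n3.3 (MIN): min(-4, -2) = -4
n3 (MAX): max(-8, -7, -4) = -4
root (MIN): min(1, 9, -4) = -4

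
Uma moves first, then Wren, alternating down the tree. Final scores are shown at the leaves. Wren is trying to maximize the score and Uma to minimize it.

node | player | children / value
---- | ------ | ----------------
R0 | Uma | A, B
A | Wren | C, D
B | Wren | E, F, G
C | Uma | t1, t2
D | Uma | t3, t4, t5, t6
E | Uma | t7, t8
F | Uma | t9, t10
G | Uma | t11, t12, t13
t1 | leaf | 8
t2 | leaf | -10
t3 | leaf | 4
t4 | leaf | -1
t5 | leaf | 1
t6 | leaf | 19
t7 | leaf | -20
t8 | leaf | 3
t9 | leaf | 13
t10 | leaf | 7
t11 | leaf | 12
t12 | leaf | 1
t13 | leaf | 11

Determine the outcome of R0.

-1

C (Uma): min(8, -10) = -10
D (Uma): min(4, -1, 1, 19) = -1
A (Wren): max(-10, -1) = -1
E (Uma): min(-20, 3) = -20
F (Uma): min(13, 7) = 7
G (Uma): min(12, 1, 11) = 1
B (Wren): max(-20, 7, 1) = 7
R0 (Uma): min(-1, 7) = -1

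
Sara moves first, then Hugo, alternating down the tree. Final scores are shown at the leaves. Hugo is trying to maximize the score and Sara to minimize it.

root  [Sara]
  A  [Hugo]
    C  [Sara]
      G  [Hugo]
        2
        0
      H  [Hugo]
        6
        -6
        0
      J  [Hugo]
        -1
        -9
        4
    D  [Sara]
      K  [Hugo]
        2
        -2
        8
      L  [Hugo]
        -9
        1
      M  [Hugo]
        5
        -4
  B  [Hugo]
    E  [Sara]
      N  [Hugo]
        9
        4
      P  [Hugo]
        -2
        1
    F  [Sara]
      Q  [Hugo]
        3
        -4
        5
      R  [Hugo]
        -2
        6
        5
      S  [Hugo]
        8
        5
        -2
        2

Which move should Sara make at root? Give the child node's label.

G (Hugo): max(2, 0) = 2
H (Hugo): max(6, -6, 0) = 6
J (Hugo): max(-1, -9, 4) = 4
C (Sara): min(2, 6, 4) = 2
K (Hugo): max(2, -2, 8) = 8
L (Hugo): max(-9, 1) = 1
M (Hugo): max(5, -4) = 5
D (Sara): min(8, 1, 5) = 1
A (Hugo): max(2, 1) = 2
N (Hugo): max(9, 4) = 9
P (Hugo): max(-2, 1) = 1
E (Sara): min(9, 1) = 1
Q (Hugo): max(3, -4, 5) = 5
R (Hugo): max(-2, 6, 5) = 6
S (Hugo): max(8, 5, -2, 2) = 8
F (Sara): min(5, 6, 8) = 5
B (Hugo): max(1, 5) = 5
root (Sara): min(2, 5) = 2
Sara at root wants the lowest of {A=2, B=5}, so chooses A.

A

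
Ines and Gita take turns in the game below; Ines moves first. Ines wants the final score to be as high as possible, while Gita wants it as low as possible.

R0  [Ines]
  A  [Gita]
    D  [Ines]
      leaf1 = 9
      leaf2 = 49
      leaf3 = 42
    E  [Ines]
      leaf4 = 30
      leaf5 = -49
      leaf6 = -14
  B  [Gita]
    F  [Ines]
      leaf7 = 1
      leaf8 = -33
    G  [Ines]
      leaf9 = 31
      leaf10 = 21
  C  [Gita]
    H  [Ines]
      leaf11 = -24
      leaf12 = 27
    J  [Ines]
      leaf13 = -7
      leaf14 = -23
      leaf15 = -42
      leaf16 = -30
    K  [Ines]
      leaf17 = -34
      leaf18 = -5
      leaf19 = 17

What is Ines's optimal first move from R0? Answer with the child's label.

D (Ines): max(9, 49, 42) = 49
E (Ines): max(30, -49, -14) = 30
A (Gita): min(49, 30) = 30
F (Ines): max(1, -33) = 1
G (Ines): max(31, 21) = 31
B (Gita): min(1, 31) = 1
H (Ines): max(-24, 27) = 27
J (Ines): max(-7, -23, -42, -30) = -7
K (Ines): max(-34, -5, 17) = 17
C (Gita): min(27, -7, 17) = -7
R0 (Ines): max(30, 1, -7) = 30
Ines at R0 wants the highest of {A=30, B=1, C=-7}, so chooses A.

A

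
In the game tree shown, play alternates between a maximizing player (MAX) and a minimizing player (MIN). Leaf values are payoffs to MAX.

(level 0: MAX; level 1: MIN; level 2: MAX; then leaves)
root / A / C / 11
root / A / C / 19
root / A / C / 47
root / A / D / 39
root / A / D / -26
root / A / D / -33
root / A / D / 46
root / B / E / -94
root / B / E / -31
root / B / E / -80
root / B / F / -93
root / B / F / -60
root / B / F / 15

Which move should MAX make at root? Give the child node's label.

A

C (MAX): max(11, 19, 47) = 47
D (MAX): max(39, -26, -33, 46) = 46
A (MIN): min(47, 46) = 46
E (MAX): max(-94, -31, -80) = -31
F (MAX): max(-93, -60, 15) = 15
B (MIN): min(-31, 15) = -31
root (MAX): max(46, -31) = 46
MAX at root wants the highest of {A=46, B=-31}, so chooses A.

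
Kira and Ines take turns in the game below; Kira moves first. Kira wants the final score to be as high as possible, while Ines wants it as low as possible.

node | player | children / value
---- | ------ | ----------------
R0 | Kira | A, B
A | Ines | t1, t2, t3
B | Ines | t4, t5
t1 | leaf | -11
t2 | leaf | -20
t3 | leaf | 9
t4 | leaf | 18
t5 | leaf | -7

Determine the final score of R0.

-7

A (Ines): min(-11, -20, 9) = -20
B (Ines): min(18, -7) = -7
R0 (Kira): max(-20, -7) = -7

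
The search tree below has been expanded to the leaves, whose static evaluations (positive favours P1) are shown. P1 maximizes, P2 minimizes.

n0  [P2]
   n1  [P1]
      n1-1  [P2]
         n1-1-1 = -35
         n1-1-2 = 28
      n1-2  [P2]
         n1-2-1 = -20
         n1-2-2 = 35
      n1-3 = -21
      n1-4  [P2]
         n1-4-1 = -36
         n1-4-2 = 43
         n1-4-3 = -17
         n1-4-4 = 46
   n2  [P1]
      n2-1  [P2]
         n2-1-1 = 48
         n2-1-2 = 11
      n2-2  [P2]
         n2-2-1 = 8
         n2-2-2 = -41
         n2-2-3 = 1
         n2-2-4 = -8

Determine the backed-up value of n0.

-20

n1-1 (P2): min(-35, 28) = -35
n1-2 (P2): min(-20, 35) = -20
n1-4 (P2): min(-36, 43, -17, 46) = -36
n1 (P1): max(-35, -20, -21, -36) = -20
n2-1 (P2): min(48, 11) = 11
n2-2 (P2): min(8, -41, 1, -8) = -41
n2 (P1): max(11, -41) = 11
n0 (P2): min(-20, 11) = -20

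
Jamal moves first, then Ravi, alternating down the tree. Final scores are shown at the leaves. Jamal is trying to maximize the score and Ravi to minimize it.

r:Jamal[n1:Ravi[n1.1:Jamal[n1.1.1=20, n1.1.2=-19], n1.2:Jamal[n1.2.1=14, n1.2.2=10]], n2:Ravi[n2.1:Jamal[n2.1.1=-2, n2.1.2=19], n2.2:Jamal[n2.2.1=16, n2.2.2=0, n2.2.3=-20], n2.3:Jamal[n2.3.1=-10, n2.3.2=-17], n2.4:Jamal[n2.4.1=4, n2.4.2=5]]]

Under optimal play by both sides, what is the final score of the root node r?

14

n1.1 (Jamal): max(20, -19) = 20
n1.2 (Jamal): max(14, 10) = 14
n1 (Ravi): min(20, 14) = 14
n2.1 (Jamal): max(-2, 19) = 19
n2.2 (Jamal): max(16, 0, -20) = 16
n2.3 (Jamal): max(-10, -17) = -10
n2.4 (Jamal): max(4, 5) = 5
n2 (Ravi): min(19, 16, -10, 5) = -10
r (Jamal): max(14, -10) = 14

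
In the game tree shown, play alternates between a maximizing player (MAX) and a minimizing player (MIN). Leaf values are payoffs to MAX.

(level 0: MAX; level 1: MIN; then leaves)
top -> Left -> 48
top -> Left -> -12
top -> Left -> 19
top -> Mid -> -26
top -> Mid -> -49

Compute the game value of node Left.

-12

Left (MIN): min(48, -12, 19) = -12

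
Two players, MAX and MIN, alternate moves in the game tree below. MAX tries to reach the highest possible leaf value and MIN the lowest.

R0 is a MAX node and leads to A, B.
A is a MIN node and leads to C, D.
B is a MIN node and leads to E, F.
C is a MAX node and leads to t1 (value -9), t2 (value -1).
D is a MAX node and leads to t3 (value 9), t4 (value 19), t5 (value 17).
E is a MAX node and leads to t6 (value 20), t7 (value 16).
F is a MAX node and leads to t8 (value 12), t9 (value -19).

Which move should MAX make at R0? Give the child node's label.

C (MAX): max(-9, -1) = -1
D (MAX): max(9, 19, 17) = 19
A (MIN): min(-1, 19) = -1
E (MAX): max(20, 16) = 20
F (MAX): max(12, -19) = 12
B (MIN): min(20, 12) = 12
R0 (MAX): max(-1, 12) = 12
MAX at R0 wants the highest of {A=-1, B=12}, so chooses B.

B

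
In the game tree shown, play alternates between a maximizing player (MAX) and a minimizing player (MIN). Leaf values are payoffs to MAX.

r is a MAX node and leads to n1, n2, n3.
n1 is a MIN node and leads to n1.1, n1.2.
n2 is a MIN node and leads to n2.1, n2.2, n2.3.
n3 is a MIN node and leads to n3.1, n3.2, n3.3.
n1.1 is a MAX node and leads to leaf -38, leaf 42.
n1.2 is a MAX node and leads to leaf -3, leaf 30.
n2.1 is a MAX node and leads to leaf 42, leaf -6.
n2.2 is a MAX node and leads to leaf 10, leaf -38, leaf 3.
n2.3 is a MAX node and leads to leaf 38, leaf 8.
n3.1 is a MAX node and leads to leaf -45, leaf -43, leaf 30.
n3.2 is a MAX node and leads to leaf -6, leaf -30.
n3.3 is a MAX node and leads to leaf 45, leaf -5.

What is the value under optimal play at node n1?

n1.1 (MAX): max(-38, 42) = 42
n1.2 (MAX): max(-3, 30) = 30
n1 (MIN): min(42, 30) = 30

30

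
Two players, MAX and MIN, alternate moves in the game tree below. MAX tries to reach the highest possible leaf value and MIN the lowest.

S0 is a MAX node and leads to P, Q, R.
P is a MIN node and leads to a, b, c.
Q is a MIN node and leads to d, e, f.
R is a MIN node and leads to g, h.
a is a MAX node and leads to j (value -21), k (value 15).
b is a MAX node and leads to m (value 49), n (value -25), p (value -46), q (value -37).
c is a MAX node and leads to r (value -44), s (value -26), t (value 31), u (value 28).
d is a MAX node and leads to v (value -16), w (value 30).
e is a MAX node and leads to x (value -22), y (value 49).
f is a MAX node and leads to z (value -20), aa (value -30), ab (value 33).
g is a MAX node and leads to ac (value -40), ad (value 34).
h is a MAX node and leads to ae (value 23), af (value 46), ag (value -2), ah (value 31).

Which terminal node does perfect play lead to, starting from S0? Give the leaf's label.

ad

a (MAX): max(-21, 15) = 15
b (MAX): max(49, -25, -46, -37) = 49
c (MAX): max(-44, -26, 31, 28) = 31
P (MIN): min(15, 49, 31) = 15
d (MAX): max(-16, 30) = 30
e (MAX): max(-22, 49) = 49
f (MAX): max(-20, -30, 33) = 33
Q (MIN): min(30, 49, 33) = 30
g (MAX): max(-40, 34) = 34
h (MAX): max(23, 46, -2, 31) = 46
R (MIN): min(34, 46) = 34
S0 (MAX): max(15, 30, 34) = 34
At S0, MAX picks R (highest: 34).
At R, MIN picks g (lowest: 34).
At g, MAX picks ad (highest: 34).
Terminal value 34.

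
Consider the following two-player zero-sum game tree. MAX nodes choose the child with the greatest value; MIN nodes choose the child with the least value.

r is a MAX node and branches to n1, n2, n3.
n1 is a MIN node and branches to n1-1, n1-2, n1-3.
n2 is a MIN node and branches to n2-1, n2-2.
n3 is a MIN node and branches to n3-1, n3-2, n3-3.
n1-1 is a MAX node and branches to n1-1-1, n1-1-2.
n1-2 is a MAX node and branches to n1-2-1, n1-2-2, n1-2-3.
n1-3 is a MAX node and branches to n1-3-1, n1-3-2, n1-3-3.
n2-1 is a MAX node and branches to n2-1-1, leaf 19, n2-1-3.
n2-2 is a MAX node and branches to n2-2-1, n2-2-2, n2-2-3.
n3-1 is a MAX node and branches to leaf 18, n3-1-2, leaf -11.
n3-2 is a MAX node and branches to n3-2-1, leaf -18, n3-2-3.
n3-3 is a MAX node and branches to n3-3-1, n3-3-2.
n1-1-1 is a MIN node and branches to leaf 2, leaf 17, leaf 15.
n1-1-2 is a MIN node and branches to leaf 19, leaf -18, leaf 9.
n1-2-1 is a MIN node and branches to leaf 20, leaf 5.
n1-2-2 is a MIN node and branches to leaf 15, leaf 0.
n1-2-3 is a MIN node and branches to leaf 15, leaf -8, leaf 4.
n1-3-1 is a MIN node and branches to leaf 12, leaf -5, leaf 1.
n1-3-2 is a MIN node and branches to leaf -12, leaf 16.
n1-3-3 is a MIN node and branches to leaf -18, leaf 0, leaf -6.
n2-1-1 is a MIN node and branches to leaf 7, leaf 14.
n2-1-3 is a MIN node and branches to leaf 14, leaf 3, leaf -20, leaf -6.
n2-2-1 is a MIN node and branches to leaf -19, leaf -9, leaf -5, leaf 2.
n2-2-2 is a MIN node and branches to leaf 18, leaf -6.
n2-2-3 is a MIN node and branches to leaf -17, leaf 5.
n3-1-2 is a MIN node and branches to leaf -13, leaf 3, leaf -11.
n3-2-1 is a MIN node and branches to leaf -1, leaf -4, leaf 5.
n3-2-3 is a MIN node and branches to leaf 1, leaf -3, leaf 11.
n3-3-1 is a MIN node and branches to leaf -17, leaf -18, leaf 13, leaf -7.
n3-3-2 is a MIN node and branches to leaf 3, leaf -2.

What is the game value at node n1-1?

n1-1-1 (MIN): min(2, 17, 15) = 2
n1-1-2 (MIN): min(19, -18, 9) = -18
n1-1 (MAX): max(2, -18) = 2

2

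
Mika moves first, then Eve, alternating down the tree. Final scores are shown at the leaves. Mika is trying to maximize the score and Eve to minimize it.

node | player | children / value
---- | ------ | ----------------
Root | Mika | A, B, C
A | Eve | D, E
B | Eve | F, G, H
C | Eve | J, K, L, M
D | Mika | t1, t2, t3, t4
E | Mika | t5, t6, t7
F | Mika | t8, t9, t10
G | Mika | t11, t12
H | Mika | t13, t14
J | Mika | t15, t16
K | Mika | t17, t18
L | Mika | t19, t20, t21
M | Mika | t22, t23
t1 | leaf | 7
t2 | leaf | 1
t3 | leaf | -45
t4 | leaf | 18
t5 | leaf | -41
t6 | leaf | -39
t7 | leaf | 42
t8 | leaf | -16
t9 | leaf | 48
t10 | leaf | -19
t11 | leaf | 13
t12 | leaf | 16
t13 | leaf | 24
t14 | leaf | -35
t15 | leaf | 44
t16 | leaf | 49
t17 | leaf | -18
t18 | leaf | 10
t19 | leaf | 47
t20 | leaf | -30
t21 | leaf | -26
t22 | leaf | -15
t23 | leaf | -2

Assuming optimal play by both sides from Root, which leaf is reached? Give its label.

D (Mika): max(7, 1, -45, 18) = 18
E (Mika): max(-41, -39, 42) = 42
A (Eve): min(18, 42) = 18
F (Mika): max(-16, 48, -19) = 48
G (Mika): max(13, 16) = 16
H (Mika): max(24, -35) = 24
B (Eve): min(48, 16, 24) = 16
J (Mika): max(44, 49) = 49
K (Mika): max(-18, 10) = 10
L (Mika): max(47, -30, -26) = 47
M (Mika): max(-15, -2) = -2
C (Eve): min(49, 10, 47, -2) = -2
Root (Mika): max(18, 16, -2) = 18
At Root, Mika picks A (highest: 18).
At A, Eve picks D (lowest: 18).
At D, Mika picks t4 (highest: 18).
Terminal value 18.

t4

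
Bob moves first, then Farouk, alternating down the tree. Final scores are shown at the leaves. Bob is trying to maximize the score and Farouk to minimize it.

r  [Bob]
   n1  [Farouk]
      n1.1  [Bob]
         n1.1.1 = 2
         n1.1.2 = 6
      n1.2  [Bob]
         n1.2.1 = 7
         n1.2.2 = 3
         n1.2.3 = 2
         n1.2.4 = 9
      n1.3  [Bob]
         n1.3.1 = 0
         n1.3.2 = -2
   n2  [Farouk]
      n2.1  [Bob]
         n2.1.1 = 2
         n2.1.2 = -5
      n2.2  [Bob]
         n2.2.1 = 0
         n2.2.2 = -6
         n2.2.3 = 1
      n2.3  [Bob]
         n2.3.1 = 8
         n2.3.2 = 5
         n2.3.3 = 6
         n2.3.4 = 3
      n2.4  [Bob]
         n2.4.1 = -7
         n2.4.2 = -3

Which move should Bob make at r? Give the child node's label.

n1.1 (Bob): max(2, 6) = 6
n1.2 (Bob): max(7, 3, 2, 9) = 9
n1.3 (Bob): max(0, -2) = 0
n1 (Farouk): min(6, 9, 0) = 0
n2.1 (Bob): max(2, -5) = 2
n2.2 (Bob): max(0, -6, 1) = 1
n2.3 (Bob): max(8, 5, 6, 3) = 8
n2.4 (Bob): max(-7, -3) = -3
n2 (Farouk): min(2, 1, 8, -3) = -3
r (Bob): max(0, -3) = 0
Bob at r wants the highest of {n1=0, n2=-3}, so chooses n1.

n1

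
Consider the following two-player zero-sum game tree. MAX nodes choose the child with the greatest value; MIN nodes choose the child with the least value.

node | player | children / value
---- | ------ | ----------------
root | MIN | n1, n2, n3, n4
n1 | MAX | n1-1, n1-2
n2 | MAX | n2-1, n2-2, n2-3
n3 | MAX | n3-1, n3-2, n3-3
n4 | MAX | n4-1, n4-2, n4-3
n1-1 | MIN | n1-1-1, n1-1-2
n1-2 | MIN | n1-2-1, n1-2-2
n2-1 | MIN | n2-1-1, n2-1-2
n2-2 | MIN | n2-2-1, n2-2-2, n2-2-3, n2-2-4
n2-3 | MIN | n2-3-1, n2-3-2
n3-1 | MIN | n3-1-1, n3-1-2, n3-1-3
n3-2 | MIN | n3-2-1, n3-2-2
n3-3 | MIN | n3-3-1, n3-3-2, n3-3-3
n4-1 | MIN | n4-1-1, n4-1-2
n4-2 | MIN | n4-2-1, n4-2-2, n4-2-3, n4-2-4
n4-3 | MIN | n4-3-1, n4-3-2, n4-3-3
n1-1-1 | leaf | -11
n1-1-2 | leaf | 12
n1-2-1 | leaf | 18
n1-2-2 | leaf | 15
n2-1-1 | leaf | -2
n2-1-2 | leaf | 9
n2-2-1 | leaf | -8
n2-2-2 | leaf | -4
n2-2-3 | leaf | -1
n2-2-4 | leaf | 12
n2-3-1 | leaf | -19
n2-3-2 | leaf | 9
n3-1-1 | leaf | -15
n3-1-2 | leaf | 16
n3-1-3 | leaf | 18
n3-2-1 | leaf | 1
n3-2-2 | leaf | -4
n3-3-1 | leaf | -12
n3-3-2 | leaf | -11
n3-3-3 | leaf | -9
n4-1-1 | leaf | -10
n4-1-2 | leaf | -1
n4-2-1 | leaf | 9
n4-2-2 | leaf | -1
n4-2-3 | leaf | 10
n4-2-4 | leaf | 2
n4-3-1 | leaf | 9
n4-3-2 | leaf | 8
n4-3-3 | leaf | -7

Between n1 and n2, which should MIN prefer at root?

n2

n1-1 (MIN): min(-11, 12) = -11
n1-2 (MIN): min(18, 15) = 15
n1 (MAX): max(-11, 15) = 15
n2-1 (MIN): min(-2, 9) = -2
n2-2 (MIN): min(-8, -4, -1, 12) = -8
n2-3 (MIN): min(-19, 9) = -19
n2 (MAX): max(-2, -8, -19) = -2
MIN prefers the lower value; n1=15, n2=-2. n2 is better since -2 < 15.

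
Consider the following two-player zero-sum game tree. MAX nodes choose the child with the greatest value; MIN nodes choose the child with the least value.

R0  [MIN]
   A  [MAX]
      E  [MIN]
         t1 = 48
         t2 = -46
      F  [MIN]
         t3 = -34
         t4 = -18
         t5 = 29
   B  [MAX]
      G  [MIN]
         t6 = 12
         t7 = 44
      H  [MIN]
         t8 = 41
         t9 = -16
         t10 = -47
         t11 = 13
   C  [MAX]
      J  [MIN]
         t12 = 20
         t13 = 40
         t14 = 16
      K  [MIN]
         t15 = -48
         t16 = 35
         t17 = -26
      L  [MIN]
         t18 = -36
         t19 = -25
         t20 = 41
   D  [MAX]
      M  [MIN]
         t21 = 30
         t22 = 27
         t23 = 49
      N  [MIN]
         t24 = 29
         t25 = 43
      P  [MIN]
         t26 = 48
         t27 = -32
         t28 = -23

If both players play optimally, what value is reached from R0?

-34

E (MIN): min(48, -46) = -46
F (MIN): min(-34, -18, 29) = -34
A (MAX): max(-46, -34) = -34
G (MIN): min(12, 44) = 12
H (MIN): min(41, -16, -47, 13) = -47
B (MAX): max(12, -47) = 12
J (MIN): min(20, 40, 16) = 16
K (MIN): min(-48, 35, -26) = -48
L (MIN): min(-36, -25, 41) = -36
C (MAX): max(16, -48, -36) = 16
M (MIN): min(30, 27, 49) = 27
N (MIN): min(29, 43) = 29
P (MIN): min(48, -32, -23) = -32
D (MAX): max(27, 29, -32) = 29
R0 (MIN): min(-34, 12, 16, 29) = -34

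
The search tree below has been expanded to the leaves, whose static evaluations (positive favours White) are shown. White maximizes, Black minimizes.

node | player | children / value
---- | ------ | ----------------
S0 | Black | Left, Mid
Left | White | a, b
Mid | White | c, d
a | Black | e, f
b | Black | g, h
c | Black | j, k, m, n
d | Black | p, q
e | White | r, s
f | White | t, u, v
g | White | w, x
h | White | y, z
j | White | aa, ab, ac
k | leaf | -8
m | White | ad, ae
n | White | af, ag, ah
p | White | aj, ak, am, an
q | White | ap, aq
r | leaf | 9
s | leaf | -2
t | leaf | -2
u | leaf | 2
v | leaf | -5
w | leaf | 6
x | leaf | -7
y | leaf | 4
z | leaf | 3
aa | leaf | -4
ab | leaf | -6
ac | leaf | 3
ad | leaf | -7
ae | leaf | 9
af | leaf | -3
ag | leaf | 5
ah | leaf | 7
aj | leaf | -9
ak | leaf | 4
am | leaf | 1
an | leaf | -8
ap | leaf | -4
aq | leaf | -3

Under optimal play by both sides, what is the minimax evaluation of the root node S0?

e (White): max(9, -2) = 9
f (White): max(-2, 2, -5) = 2
a (Black): min(9, 2) = 2
g (White): max(6, -7) = 6
h (White): max(4, 3) = 4
b (Black): min(6, 4) = 4
Left (White): max(2, 4) = 4
j (White): max(-4, -6, 3) = 3
m (White): max(-7, 9) = 9
n (White): max(-3, 5, 7) = 7
c (Black): min(3, -8, 9, 7) = -8
p (White): max(-9, 4, 1, -8) = 4
q (White): max(-4, -3) = -3
d (Black): min(4, -3) = -3
Mid (White): max(-8, -3) = -3
S0 (Black): min(4, -3) = -3

-3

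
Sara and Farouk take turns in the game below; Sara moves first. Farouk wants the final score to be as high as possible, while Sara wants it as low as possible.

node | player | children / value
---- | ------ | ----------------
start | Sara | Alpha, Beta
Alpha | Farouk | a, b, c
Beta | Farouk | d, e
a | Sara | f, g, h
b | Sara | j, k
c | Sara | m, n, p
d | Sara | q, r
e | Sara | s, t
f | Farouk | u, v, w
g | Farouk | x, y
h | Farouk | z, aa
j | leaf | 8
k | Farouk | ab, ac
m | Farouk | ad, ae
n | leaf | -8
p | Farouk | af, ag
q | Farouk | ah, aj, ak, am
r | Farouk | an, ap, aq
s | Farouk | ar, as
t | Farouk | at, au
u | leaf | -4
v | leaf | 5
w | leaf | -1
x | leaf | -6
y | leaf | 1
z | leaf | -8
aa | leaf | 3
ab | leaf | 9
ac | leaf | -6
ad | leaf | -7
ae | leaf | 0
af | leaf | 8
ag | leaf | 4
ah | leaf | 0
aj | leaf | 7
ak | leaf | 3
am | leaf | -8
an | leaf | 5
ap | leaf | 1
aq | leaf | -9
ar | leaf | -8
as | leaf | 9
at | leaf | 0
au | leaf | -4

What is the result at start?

f (Farouk): max(-4, 5, -1) = 5
g (Farouk): max(-6, 1) = 1
h (Farouk): max(-8, 3) = 3
a (Sara): min(5, 1, 3) = 1
k (Farouk): max(9, -6) = 9
b (Sara): min(8, 9) = 8
m (Farouk): max(-7, 0) = 0
p (Farouk): max(8, 4) = 8
c (Sara): min(0, -8, 8) = -8
Alpha (Farouk): max(1, 8, -8) = 8
q (Farouk): max(0, 7, 3, -8) = 7
r (Farouk): max(5, 1, -9) = 5
d (Sara): min(7, 5) = 5
s (Farouk): max(-8, 9) = 9
t (Farouk): max(0, -4) = 0
e (Sara): min(9, 0) = 0
Beta (Farouk): max(5, 0) = 5
start (Sara): min(8, 5) = 5

5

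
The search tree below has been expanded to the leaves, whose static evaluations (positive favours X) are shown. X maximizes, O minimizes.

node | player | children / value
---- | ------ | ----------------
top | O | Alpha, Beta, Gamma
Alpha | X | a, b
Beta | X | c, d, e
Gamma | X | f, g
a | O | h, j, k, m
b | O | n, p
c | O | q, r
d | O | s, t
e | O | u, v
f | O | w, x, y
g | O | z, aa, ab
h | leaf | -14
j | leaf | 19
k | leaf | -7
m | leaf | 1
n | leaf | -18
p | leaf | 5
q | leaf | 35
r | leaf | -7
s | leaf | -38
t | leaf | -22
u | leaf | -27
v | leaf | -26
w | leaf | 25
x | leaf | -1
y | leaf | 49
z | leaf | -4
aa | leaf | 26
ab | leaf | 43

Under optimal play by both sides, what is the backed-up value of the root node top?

a (O): min(-14, 19, -7, 1) = -14
b (O): min(-18, 5) = -18
Alpha (X): max(-14, -18) = -14
c (O): min(35, -7) = -7
d (O): min(-38, -22) = -38
e (O): min(-27, -26) = -27
Beta (X): max(-7, -38, -27) = -7
f (O): min(25, -1, 49) = -1
g (O): min(-4, 26, 43) = -4
Gamma (X): max(-1, -4) = -1
top (O): min(-14, -7, -1) = -14

-14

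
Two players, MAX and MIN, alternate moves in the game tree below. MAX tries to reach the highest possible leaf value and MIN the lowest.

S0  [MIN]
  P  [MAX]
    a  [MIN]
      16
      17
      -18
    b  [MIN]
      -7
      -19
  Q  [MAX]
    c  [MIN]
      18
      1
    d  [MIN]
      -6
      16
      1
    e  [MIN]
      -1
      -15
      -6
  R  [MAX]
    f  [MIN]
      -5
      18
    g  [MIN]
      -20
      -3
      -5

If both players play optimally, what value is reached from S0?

a (MIN): min(16, 17, -18) = -18
b (MIN): min(-7, -19) = -19
P (MAX): max(-18, -19) = -18
c (MIN): min(18, 1) = 1
d (MIN): min(-6, 16, 1) = -6
e (MIN): min(-1, -15, -6) = -15
Q (MAX): max(1, -6, -15) = 1
f (MIN): min(-5, 18) = -5
g (MIN): min(-20, -3, -5) = -20
R (MAX): max(-5, -20) = -5
S0 (MIN): min(-18, 1, -5) = -18

-18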